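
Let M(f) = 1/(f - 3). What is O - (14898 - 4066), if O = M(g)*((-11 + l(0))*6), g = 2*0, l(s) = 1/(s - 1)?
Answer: -10808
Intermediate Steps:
l(s) = 1/(-1 + s)
g = 0
M(f) = 1/(-3 + f)
O = 24 (O = ((-11 + 1/(-1 + 0))*6)/(-3 + 0) = ((-11 + 1/(-1))*6)/(-3) = -(-11 - 1)*6/3 = -(-4)*6 = -1/3*(-72) = 24)
O - (14898 - 4066) = 24 - (14898 - 4066) = 24 - 1*10832 = 24 - 10832 = -10808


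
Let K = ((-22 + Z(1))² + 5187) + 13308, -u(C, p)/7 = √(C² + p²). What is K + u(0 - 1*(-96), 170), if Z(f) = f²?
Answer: 18936 - 14*√9529 ≈ 17569.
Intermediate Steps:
u(C, p) = -7*√(C² + p²)
K = 18936 (K = ((-22 + 1²)² + 5187) + 13308 = ((-22 + 1)² + 5187) + 13308 = ((-21)² + 5187) + 13308 = (441 + 5187) + 13308 = 5628 + 13308 = 18936)
K + u(0 - 1*(-96), 170) = 18936 - 7*√((0 - 1*(-96))² + 170²) = 18936 - 7*√((0 + 96)² + 28900) = 18936 - 7*√(96² + 28900) = 18936 - 7*√(9216 + 28900) = 18936 - 14*√9529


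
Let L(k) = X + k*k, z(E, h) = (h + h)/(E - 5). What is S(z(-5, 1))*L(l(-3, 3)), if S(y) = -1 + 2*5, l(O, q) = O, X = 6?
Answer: 135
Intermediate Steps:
z(E, h) = 2*h/(-5 + E) (z(E, h) = (2*h)/(-5 + E) = 2*h/(-5 + E))
S(y) = 9 (S(y) = -1 + 10 = 9)
L(k) = 6 + k**2 (L(k) = 6 + k*k = 6 + k**2)
S(z(-5, 1))*L(l(-3, 3)) = 9*(6 + (-3)**2) = 9*(6 + 9) = 9*15 = 135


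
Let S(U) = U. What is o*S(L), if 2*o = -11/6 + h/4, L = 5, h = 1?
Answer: -95/24 ≈ -3.9583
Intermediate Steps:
o = -19/24 (o = (-11/6 + 1/4)/2 = (-11*⅙ + 1*(¼))/2 = (-11/6 + ¼)/2 = (½)*(-19/12) = -19/24 ≈ -0.79167)
o*S(L) = -19/24*5 = -95/24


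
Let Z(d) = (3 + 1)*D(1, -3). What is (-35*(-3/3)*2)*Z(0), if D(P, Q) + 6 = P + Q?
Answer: -2240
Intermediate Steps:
D(P, Q) = -6 + P + Q (D(P, Q) = -6 + (P + Q) = -6 + P + Q)
Z(d) = -32 (Z(d) = (3 + 1)*(-6 + 1 - 3) = 4*(-8) = -32)
(-35*(-3/3)*2)*Z(0) = -35*(-3/3)*2*(-32) = -35*(-3*⅓)*2*(-32) = -(-35)*2*(-32) = -35*(-2)*(-32) = 70*(-32) = -2240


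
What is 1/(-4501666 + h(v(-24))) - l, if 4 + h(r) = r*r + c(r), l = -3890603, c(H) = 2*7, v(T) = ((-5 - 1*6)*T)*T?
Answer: 138673696473721/35643240 ≈ 3.8906e+6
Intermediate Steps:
v(T) = -11*T² (v(T) = ((-5 - 6)*T)*T = (-11*T)*T = -11*T²)
c(H) = 14
h(r) = 10 + r² (h(r) = -4 + (r*r + 14) = -4 + (r² + 14) = -4 + (14 + r²) = 10 + r²)
1/(-4501666 + h(v(-24))) - l = 1/(-4501666 + (10 + (-11*(-24)²)²)) - 1*(-3890603) = 1/(-4501666 + (10 + (-11*576)²)) + 3890603 = 1/(-4501666 + (10 + (-6336)²)) + 3890603 = 1/(-4501666 + (10 + 40144896)) + 3890603 = 1/(-4501666 + 40144906) + 3890603 = 1/35643240 + 3890603 = 138673696473721/35643240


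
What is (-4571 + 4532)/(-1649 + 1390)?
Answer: 39/259 ≈ 0.15058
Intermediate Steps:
(-4571 + 4532)/(-1649 + 1390) = -39/(-259) = -39*(-1/259) = 39/259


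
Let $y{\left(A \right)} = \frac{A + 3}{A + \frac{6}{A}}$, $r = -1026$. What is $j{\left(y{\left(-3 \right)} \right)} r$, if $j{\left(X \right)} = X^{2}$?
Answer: $0$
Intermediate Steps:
$y{\left(A \right)} = \frac{3 + A}{A + \frac{6}{A}}$
$j{\left(y{\left(-3 \right)} \right)} r = \left(- \frac{3 \left(3 - 3\right)}{6 + \left(-3\right)^{2}}\right)^{2} \left(-1026\right) = \left(\left(-3\right) \frac{1}{6 + 9} \cdot 0\right)^{2} \left(-1026\right) = \left(\left(-3\right) \frac{1}{15} \cdot 0\right)^{2} \left(-1026\right) = 0^{2} \left(-1026\right) = 0 \left(-1026\right) = 0$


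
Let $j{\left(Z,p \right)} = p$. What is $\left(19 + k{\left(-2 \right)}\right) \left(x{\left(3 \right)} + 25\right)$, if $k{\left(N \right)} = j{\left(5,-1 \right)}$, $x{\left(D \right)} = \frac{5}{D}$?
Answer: $480$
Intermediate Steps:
$k{\left(N \right)} = -1$
$\left(19 + k{\left(-2 \right)}\right) \left(x{\left(3 \right)} + 25\right) = \left(19 - 1\right) \left(\frac{5}{3} + 25\right) = 18 \left(5 \cdot \frac{1}{3} + 25\right) = 18 \left(\frac{5}{3} + 25\right) = 18 \cdot \frac{80}{3} = 480$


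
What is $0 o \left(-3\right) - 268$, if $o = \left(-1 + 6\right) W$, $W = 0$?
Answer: $-268$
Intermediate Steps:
$o = 0$ ($o = \left(-1 + 6\right) 0 = 5 \cdot 0 = 0$)
$0 o \left(-3\right) - 268 = 0 \cdot 0 \left(-3\right) - 268 = 0 \left(-3\right) - 268 = 0 - 268 = -268$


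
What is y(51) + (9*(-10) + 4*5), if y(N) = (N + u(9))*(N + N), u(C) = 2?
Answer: 5336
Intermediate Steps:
y(N) = 2*N*(2 + N) (y(N) = (N + 2)*(N + N) = (2 + N)*(2*N) = 2*N*(2 + N))
y(51) + (9*(-10) + 4*5) = 2*51*(2 + 51) + (9*(-10) + 4*5) = 2*51*53 + (-90 + 20) = 5406 - 70 = 5336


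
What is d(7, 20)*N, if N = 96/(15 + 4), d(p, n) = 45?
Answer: 4320/19 ≈ 227.37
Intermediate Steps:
N = 96/19 ≈ 5.0526
d(7, 20)*N = 45*(96/19) = 4320/19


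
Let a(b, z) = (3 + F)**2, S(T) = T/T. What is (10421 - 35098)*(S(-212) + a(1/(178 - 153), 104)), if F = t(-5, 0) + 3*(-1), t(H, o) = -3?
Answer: -246770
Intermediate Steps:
F = -6 (F = -3 + 3*(-1) = -3 - 3 = -6)
S(T) = 1
a(b, z) = 9 (a(b, z) = (3 - 6)**2 = (-3)**2 = 9)
(10421 - 35098)*(S(-212) + a(1/(178 - 153), 104)) = (10421 - 35098)*(1 + 9) = -24677*10 = -246770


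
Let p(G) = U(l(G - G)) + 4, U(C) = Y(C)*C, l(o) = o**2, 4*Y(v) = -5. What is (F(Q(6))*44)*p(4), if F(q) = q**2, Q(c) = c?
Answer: 6336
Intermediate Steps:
Y(v) = -5/4 (Y(v) = (1/4)*(-5) = -5/4)
U(C) = -5*C/4
p(G) = 4 (p(G) = -5*(G - G)**2/4 + 4 = -5/4*0**2 + 4 = -5/4*0 + 4 = 0 + 4 = 4)
(F(Q(6))*44)*p(4) = (6**2*44)*4 = (36*44)*4 = 1584*4 = 6336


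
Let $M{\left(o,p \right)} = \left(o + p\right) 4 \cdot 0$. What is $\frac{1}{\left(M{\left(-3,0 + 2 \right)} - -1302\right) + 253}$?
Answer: $\frac{1}{1555} \approx 0.00064309$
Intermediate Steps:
$M{\left(o,p \right)} = 0$ ($M{\left(o,p \right)} = \left(4 o + 4 p\right) 0 = 0$)
$\frac{1}{\left(M{\left(-3,0 + 2 \right)} - -1302\right) + 253} = \frac{1}{\left(0 - -1302\right) + 253} = \frac{1}{\left(0 + 1302\right) + 253} = \frac{1}{1302 + 253} = \frac{1}{1555}$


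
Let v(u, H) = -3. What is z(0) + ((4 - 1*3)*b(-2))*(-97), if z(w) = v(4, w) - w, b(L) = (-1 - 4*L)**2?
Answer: -4756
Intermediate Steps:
z(w) = -3 - w
z(0) + ((4 - 1*3)*b(-2))*(-97) = (-3 - 1*0) + ((4 - 1*3)*(1 + 4*(-2))**2)*(-97) = (-3 + 0) + ((4 - 3)*(1 - 8)**2)*(-97) = -3 + (1*(-7)**2)*(-97) = -3 + (1*49)*(-97) = -3 + 49*(-97) = -3 - 4753 = -4756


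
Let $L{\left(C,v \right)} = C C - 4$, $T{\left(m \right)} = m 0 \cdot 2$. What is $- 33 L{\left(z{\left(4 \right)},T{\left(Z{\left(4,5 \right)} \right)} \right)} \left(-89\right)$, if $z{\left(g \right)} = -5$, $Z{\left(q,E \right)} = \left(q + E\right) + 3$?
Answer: $61677$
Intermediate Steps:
$Z{\left(q,E \right)} = 3 + E + q$ ($Z{\left(q,E \right)} = \left(E + q\right) + 3 = 3 + E + q$)
$T{\left(m \right)} = 0$ ($T{\left(m \right)} = 0 \cdot 2 = 0$)
$L{\left(C,v \right)} = -4 + C^{2}$ ($L{\left(C,v \right)} = C^{2} - 4 = -4 + C^{2}$)
$- 33 L{\left(z{\left(4 \right)},T{\left(Z{\left(4,5 \right)} \right)} \right)} \left(-89\right) = - 33 \left(-4 + \left(-5\right)^{2}\right) \left(-89\right) = - 33 \left(-4 + 25\right) \left(-89\right) = \left(-33\right) 21 \left(-89\right) = \left(-693\right) \left(-89\right) = 61677$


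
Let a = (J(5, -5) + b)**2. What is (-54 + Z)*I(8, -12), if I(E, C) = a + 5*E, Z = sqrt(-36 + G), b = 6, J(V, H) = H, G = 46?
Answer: -2214 + 41*sqrt(10) ≈ -2084.3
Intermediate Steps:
a = 1 (a = (-5 + 6)**2 = 1**2 = 1)
Z = sqrt(10) (Z = sqrt(-36 + 46) = sqrt(10) ≈ 3.1623)
I(E, C) = 1 + 5*E
(-54 + Z)*I(8, -12) = (-54 + sqrt(10))*(1 + 5*8) = (-54 + sqrt(10))*(1 + 40) = (-54 + sqrt(10))*41 = -2214 + 41*sqrt(10)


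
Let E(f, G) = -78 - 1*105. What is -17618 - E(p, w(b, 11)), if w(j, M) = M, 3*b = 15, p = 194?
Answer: -17435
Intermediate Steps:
b = 5 (b = (1/3)*15 = 5)
E(f, G) = -183 (E(f, G) = -78 - 105 = -183)
-17618 - E(p, w(b, 11)) = -17618 - 1*(-183) = -17618 + 183 = -17435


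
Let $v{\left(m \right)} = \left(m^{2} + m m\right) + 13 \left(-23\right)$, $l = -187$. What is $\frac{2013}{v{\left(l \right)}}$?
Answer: $\frac{671}{23213} \approx 0.028906$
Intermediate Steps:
$v{\left(m \right)} = -299 + 2 m^{2}$ ($v{\left(m \right)} = \left(m^{2} + m^{2}\right) - 299 = 2 m^{2} - 299 = -299 + 2 m^{2}$)
$\frac{2013}{v{\left(l \right)}} = \frac{2013}{-299 + 2 \left(-187\right)^{2}} = \frac{2013}{-299 + 2 \cdot 34969} = \frac{2013}{-299 + 69938} = \frac{2013}{69639} = 2013 \cdot \frac{1}{69639} = \frac{671}{23213}$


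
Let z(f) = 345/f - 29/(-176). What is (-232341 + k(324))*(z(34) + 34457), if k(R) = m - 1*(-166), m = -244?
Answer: -2178953416413/272 ≈ -8.0109e+9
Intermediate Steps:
k(R) = -78 (k(R) = -244 - 1*(-166) = -244 + 166 = -78)
z(f) = 29/176 + 345/f (z(f) = 345/f - 29*(-1/176) = 345/f + 29/176 = 29/176 + 345/f)
(-232341 + k(324))*(z(34) + 34457) = (-232341 - 78)*((29/176 + 345/34) + 34457) = -232419*((29/176 + 345*(1/34)) + 34457) = -232419*((29/176 + 345/34) + 34457) = -232419*(30853/2992 + 34457) = -232419*103126197/2992 = -2178953416413/272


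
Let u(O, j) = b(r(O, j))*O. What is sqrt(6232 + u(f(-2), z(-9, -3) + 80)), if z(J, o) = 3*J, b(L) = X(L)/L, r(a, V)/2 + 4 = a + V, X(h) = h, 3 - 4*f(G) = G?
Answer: sqrt(24933)/2 ≈ 78.951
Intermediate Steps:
f(G) = 3/4 - G/4
r(a, V) = -8 + 2*V + 2*a (r(a, V) = -8 + 2*(a + V) = -8 + 2*(V + a) = -8 + (2*V + 2*a) = -8 + 2*V + 2*a)
b(L) = 1 (b(L) = L/L = 1)
u(O, j) = O (u(O, j) = 1*O = O)
sqrt(6232 + u(f(-2), z(-9, -3) + 80)) = sqrt(6232 + (3/4 - 1/4*(-2))) = sqrt(6232 + (3/4 + 1/2)) = sqrt(6232 + 5/4) = sqrt(24933/4) = sqrt(24933)/2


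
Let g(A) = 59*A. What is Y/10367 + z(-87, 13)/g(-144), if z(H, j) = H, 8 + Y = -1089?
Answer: -2806061/29359344 ≈ -0.095576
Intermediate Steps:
Y = -1097 (Y = -8 - 1089 = -1097)
Y/10367 + z(-87, 13)/g(-144) = -1097/10367 - 87/(59*(-144)) = -1097*1/10367 - 87/(-8496) = -1097/10367 - 87*(-1/8496) = -1097/10367 + 29/2832 = -2806061/29359344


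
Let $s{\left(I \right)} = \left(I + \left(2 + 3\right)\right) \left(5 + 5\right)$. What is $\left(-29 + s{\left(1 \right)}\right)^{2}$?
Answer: $961$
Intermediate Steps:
$s{\left(I \right)} = 50 + 10 I$ ($s{\left(I \right)} = \left(I + 5\right) 10 = \left(5 + I\right) 10 = 50 + 10 I$)
$\left(-29 + s{\left(1 \right)}\right)^{2} = \left(-29 + \left(50 + 10 \cdot 1\right)\right)^{2} = \left(-29 + \left(50 + 10\right)\right)^{2} = \left(-29 + 60\right)^{2} = 31^{2} = 961$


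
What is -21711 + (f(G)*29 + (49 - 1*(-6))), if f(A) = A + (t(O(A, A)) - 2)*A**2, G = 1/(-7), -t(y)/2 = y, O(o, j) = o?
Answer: -7429777/343 ≈ -21661.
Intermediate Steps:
t(y) = -2*y
G = -1/7 ≈ -0.14286
f(A) = A + A**2*(-2 - 2*A) (f(A) = A + (-2*A - 2)*A**2 = A + (-2 - 2*A)*A**2 = A + A**2*(-2 - 2*A))
-21711 + (f(G)*29 + (49 - 1*(-6))) = -21711 + (-(1 - 2*(-1/7) - 2*(-1/7)**2)/7*29 + (49 - 1*(-6))) = -21711 + (-(1 + 2/7 - 2*1/49)/7*29 + (49 + 6)) = -21711 + (-(1 + 2/7 - 2/49)/7*29 + 55) = -21711 + (-1/7*61/49*29 + 55) = -21711 + (-61/343*29 + 55) = -21711 + (-1769/343 + 55) = -21711 + 17096/343 = -7429777/343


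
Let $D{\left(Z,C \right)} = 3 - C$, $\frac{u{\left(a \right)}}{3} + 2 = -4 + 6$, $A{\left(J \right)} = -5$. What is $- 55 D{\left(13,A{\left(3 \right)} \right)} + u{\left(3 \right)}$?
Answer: $-440$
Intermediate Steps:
$u{\left(a \right)} = 0$ ($u{\left(a \right)} = -6 + 3 \left(-4 + 6\right) = -6 + 3 \cdot 2 = -6 + 6 = 0$)
$- 55 D{\left(13,A{\left(3 \right)} \right)} + u{\left(3 \right)} = - 55 \left(3 - -5\right) + 0 = - 55 \left(3 + 5\right) + 0 = \left(-55\right) 8 + 0 = -440 + 0 = -440$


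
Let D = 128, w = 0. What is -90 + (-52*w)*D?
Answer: -90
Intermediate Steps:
-90 + (-52*w)*D = -90 - 52*0*128 = -90 + 0*128 = -90 + 0 = -90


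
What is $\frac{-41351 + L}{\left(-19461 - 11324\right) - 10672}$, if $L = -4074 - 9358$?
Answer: $\frac{18261}{13819} \approx 1.3214$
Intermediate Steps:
$L = -13432$ ($L = -4074 - 9358 = -13432$)
$\frac{-41351 + L}{\left(-19461 - 11324\right) - 10672} = \frac{-41351 - 13432}{\left(-19461 - 11324\right) - 10672} = - \frac{54783}{\left(-19461 - 11324\right) - 10672} = - \frac{54783}{-30785 - 10672} = - \frac{54783}{-41457} = \left(-54783\right) \left(- \frac{1}{41457}\right) = \frac{18261}{13819}$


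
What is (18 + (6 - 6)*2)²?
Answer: 324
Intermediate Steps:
(18 + (6 - 6)*2)² = (18 + 0*2)² = (18 + 0)² = 18² = 324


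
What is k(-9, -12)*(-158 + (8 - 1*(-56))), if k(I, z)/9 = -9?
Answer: 7614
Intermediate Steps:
k(I, z) = -81 (k(I, z) = 9*(-9) = -81)
k(-9, -12)*(-158 + (8 - 1*(-56))) = -81*(-158 + (8 - 1*(-56))) = -81*(-158 + (8 + 56)) = -81*(-158 + 64) = -81*(-94) = 7614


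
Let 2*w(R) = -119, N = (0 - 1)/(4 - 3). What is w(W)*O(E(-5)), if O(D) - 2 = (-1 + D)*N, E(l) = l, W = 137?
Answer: -476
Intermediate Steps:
N = -1 (N = -1/1 = -1*1 = -1)
O(D) = 3 - D (O(D) = 2 + (-1 + D)*(-1) = 2 + (1 - D) = 3 - D)
w(R) = -119/2 (w(R) = (½)*(-119) = -119/2)
w(W)*O(E(-5)) = -119*(3 - 1*(-5))/2 = -119*(3 + 5)/2 = -119/2*8 = -476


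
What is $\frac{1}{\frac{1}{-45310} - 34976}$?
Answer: $- \frac{45310}{1584762561} \approx -2.8591 \cdot 10^{-5}$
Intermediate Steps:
$\frac{1}{\frac{1}{-45310} - 34976} = \frac{1}{- \frac{1}{45310} - 34976} = \frac{1}{- \frac{1584762561}{45310}} = - \frac{45310}{1584762561}$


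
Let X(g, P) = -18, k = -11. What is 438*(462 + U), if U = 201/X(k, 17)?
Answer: 197465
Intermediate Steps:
U = -67/6 (U = 201/(-18) = 201*(-1/18) = -67/6 ≈ -11.167)
438*(462 + U) = 438*(462 - 67/6) = 438*(2705/6) = 197465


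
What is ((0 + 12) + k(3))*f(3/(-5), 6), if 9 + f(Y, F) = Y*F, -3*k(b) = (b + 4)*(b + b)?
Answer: 126/5 ≈ 25.200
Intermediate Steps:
k(b) = -2*b*(4 + b)/3 (k(b) = -(b + 4)*(b + b)/3 = -(4 + b)*2*b/3 = -2*b*(4 + b)/3)
f(Y, F) = -9 + F*Y (f(Y, F) = -9 + Y*F = -9 + F*Y)
((0 + 12) + k(3))*f(3/(-5), 6) = ((0 + 12) - 2/3*3*(4 + 3))*(-9 + 6*(3/(-5))) = (12 - 2/3*3*7)*(-9 + 6*(3*(-1/5))) = (12 - 14)*(-9 + 6*(-3/5)) = -2*(-9 - 18/5) = -2*(-63/5) = 126/5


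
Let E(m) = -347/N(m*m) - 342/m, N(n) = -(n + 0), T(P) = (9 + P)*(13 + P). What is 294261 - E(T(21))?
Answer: 306149492893/1040400 ≈ 2.9426e+5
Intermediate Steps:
N(n) = -n
E(m) = -342/m + 347/m² (E(m) = -347*(-1/m²) - 342/m = -(-347)/m² - 342/m = 347/m² - 342/m = -342/m + 347/m²)
294261 - E(T(21)) = 294261 - (347 - 342*(117 + 21² + 22*21))/(117 + 21² + 22*21)² = 294261 - (347 - 342*(117 + 441 + 462))/(117 + 441 + 462)² = 294261 - (347 - 342*1020)/1020² = 294261 - (347 - 348840)/1040400 = 294261 - (-348493)/1040400 = 294261 - 1*(-348493/1040400) = 294261 + 348493/1040400 = 306149492893/1040400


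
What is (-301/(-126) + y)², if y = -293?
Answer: 27363361/324 ≈ 84455.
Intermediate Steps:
(-301/(-126) + y)² = (-301/(-126) - 293)² = (-301*(-1/126) - 293)² = (43/18 - 293)² = (-5231/18)² = 27363361/324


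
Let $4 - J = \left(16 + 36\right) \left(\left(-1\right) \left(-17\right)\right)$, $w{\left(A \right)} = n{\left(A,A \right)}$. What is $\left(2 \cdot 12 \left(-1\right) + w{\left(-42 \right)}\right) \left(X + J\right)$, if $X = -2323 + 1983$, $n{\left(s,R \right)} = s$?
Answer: $80520$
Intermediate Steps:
$w{\left(A \right)} = A$
$X = -340$
$J = -880$ ($J = 4 - \left(16 + 36\right) \left(\left(-1\right) \left(-17\right)\right) = 4 - 52 \cdot 17 = 4 - 884 = -880$)
$\left(2 \cdot 12 \left(-1\right) + w{\left(-42 \right)}\right) \left(X + J\right) = \left(2 \cdot 12 \left(-1\right) - 42\right) \left(-340 - 880\right) = \left(24 \left(-1\right) - 42\right) \left(-1220\right) = \left(-24 - 42\right) \left(-1220\right) = \left(-66\right) \left(-1220\right) = 80520$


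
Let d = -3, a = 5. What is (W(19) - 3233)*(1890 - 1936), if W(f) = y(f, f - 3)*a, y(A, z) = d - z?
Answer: 153088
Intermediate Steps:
y(A, z) = -3 - z
W(f) = -5*f (W(f) = (-3 - (f - 3))*5 = (-3 - (-3 + f))*5 = (-3 + (3 - f))*5 = -f*5 = -5*f)
(W(19) - 3233)*(1890 - 1936) = (-5*19 - 3233)*(1890 - 1936) = (-95 - 3233)*(-46) = -3328*(-46) = 153088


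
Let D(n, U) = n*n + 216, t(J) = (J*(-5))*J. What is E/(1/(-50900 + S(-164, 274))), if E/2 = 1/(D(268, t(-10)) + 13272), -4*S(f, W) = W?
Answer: -101937/85312 ≈ -1.1949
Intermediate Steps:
S(f, W) = -W/4
t(J) = -5*J**2 (t(J) = (-5*J)*J = -5*J**2)
D(n, U) = 216 + n**2 (D(n, U) = n**2 + 216 = 216 + n**2)
E = 1/42656 (E = 2/((216 + 268**2) + 13272) = 2/((216 + 71824) + 13272) = 2/(72040 + 13272) = 2/85312 = 2*(1/85312) = 1/42656 ≈ 2.3443e-5)
E/(1/(-50900 + S(-164, 274))) = 1/(42656*(1/(-50900 - 1/4*274))) = 1/(42656*(1/(-50900 - 137/2))) = 1/(42656*(1/(-101937/2))) = 1/(42656*(-2/101937)) = (1/42656)*(-101937/2) = -101937/85312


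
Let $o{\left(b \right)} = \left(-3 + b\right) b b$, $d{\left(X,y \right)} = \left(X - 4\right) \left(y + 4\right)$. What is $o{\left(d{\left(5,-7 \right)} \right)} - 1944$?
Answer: $-1998$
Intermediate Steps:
$d{\left(X,y \right)} = \left(-4 + X\right) \left(4 + y\right)$
$o{\left(b \right)} = b^{2} \left(-3 + b\right)$ ($o{\left(b \right)} = b \left(-3 + b\right) b = b^{2} \left(-3 + b\right)$)
$o{\left(d{\left(5,-7 \right)} \right)} - 1944 = \left(-16 - -28 + 4 \cdot 5 + 5 \left(-7\right)\right)^{2} \left(-3 + \left(-16 - -28 + 4 \cdot 5 + 5 \left(-7\right)\right)\right) - 1944 = \left(-16 + 28 + 20 - 35\right)^{2} \left(-3 + \left(-16 + 28 + 20 - 35\right)\right) - 1944 = \left(-3\right)^{2} \left(-3 - 3\right) - 1944 = 9 \left(-6\right) - 1944 = -54 - 1944 = -1998$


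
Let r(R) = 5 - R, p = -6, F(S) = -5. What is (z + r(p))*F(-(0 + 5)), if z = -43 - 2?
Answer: 170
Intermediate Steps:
z = -45
(z + r(p))*F(-(0 + 5)) = (-45 + (5 - 1*(-6)))*(-5) = (-45 + (5 + 6))*(-5) = (-45 + 11)*(-5) = -34*(-5) = 170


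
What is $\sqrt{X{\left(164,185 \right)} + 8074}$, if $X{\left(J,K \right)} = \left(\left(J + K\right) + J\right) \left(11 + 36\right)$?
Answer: $\sqrt{32185} \approx 179.4$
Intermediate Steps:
$X{\left(J,K \right)} = 47 K + 94 J$ ($X{\left(J,K \right)} = \left(K + 2 J\right) 47 = 47 K + 94 J$)
$\sqrt{X{\left(164,185 \right)} + 8074} = \sqrt{\left(47 \cdot 185 + 94 \cdot 164\right) + 8074} = \sqrt{\left(8695 + 15416\right) + 8074} = \sqrt{24111 + 8074} = \sqrt{32185}$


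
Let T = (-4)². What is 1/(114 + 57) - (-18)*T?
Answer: 49249/171 ≈ 288.01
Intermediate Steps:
T = 16
1/(114 + 57) - (-18)*T = 1/(114 + 57) - (-18)*16 = 1/171 - 1*(-288) = 1/171 + 288 = 49249/171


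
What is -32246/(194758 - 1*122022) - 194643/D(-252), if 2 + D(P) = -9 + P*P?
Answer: -8102474263/2309113424 ≈ -3.5089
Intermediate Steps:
D(P) = -11 + P**2 (D(P) = -2 + (-9 + P*P) = -2 + (-9 + P**2) = -11 + P**2)
-32246/(194758 - 1*122022) - 194643/D(-252) = -32246/(194758 - 1*122022) - 194643/(-11 + (-252)**2) = -32246/(194758 - 122022) - 194643/(-11 + 63504) = -32246/72736 - 194643/63493 = -32246*1/72736 - 194643*1/63493 = -16123/36368 - 194643/63493 = -8102474263/2309113424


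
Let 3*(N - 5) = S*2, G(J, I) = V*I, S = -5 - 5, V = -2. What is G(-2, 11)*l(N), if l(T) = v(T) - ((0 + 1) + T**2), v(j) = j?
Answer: 1078/9 ≈ 119.78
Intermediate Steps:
S = -10
G(J, I) = -2*I
N = -5/3 (N = 5 + (-10*2)/3 = 5 + (1/3)*(-20) = 5 - 20/3 = -5/3 ≈ -1.6667)
l(T) = -1 + T - T**2 (l(T) = T - ((0 + 1) + T**2) = T - (1 + T**2) = T + (-1 - T**2) = -1 + T - T**2)
G(-2, 11)*l(N) = (-2*11)*(-1 - 5/3 - (-5/3)**2) = -22*(-1 - 5/3 - 1*25/9) = -22*(-1 - 5/3 - 25/9) = -22*(-49/9) = 1078/9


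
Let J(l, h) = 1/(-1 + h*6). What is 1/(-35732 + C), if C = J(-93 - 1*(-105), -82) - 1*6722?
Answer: -493/20929823 ≈ -2.3555e-5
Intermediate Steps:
J(l, h) = 1/(-1 + 6*h)
C = -3313947/493 (C = 1/(-1 + 6*(-82)) - 1*6722 = 1/(-1 - 492) - 6722 = 1/(-493) - 6722 = -1/493 - 6722 = -3313947/493 ≈ -6722.0)
1/(-35732 + C) = 1/(-35732 - 3313947/493) = 1/(-20929823/493) = -493/20929823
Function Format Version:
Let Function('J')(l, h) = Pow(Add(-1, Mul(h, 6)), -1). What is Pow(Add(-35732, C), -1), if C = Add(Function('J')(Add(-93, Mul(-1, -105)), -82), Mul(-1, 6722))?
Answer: Rational(-493, 20929823) ≈ -2.3555e-5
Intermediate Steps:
Function('J')(l, h) = Pow(Add(-1, Mul(6, h)), -1)
C = Rational(-3313947, 493) (C = Add(Pow(Add(-1, Mul(6, -82)), -1), Mul(-1, 6722)) = Add(Pow(Add(-1, -492), -1), -6722) = Add(Pow(-493, -1), -6722) = Add(Rational(-1, 493), -6722) = Rational(-3313947, 493) ≈ -6722.0)
Pow(Add(-35732, C), -1) = Pow(Add(-35732, Rational(-3313947, 493)), -1) = Pow(Rational(-20929823, 493), -1) = Rational(-493, 20929823)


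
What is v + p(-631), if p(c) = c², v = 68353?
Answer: 466514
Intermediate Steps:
v + p(-631) = 68353 + (-631)² = 68353 + 398161 = 466514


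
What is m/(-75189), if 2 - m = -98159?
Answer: -98161/75189 ≈ -1.3055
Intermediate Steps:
m = 98161 (m = 2 - 1*(-98159) = 2 + 98159 = 98161)
m/(-75189) = 98161/(-75189) = 98161*(-1/75189) = -98161/75189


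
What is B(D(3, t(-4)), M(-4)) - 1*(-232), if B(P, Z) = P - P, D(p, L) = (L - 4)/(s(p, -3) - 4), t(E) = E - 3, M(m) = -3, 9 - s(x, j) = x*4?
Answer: 232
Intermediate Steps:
s(x, j) = 9 - 4*x (s(x, j) = 9 - x*4 = 9 - 4*x)
t(E) = -3 + E
D(p, L) = (-4 + L)/(5 - 4*p) (D(p, L) = (L - 4)/((9 - 4*p) - 4) = (-4 + L)/(5 - 4*p))
B(P, Z) = 0
B(D(3, t(-4)), M(-4)) - 1*(-232) = 0 - 1*(-232) = 0 + 232 = 232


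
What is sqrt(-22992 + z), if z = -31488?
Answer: 4*I*sqrt(3405) ≈ 233.41*I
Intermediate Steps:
sqrt(-22992 + z) = sqrt(-22992 - 31488) = sqrt(-54480) = 4*I*sqrt(3405)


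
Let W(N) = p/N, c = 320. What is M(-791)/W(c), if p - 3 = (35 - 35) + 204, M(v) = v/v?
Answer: 320/207 ≈ 1.5459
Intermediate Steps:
M(v) = 1
p = 207 (p = 3 + ((35 - 35) + 204) = 3 + (0 + 204) = 3 + 204 = 207)
W(N) = 207/N
M(-791)/W(c) = 1/(207/320) = 1*(320/207) = 320/207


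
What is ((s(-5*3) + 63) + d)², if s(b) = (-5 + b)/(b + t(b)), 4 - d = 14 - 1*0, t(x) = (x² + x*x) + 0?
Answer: 21224449/7569 ≈ 2804.1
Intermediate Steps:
t(x) = 2*x² (t(x) = (x² + x²) + 0 = 2*x² + 0 = 2*x²)
d = -10 (d = 4 - (14 - 1*0) = 4 - (14 + 0) = 4 - 1*14 = 4 - 14 = -10)
s(b) = (-5 + b)/(b + 2*b²)
((s(-5*3) + 63) + d)² = (((-5 - 5*3)/(((-5*3))*(1 + 2*(-5*3))) + 63) - 10)² = (((-5 - 15)/((-15)*(1 + 2*(-15))) + 63) - 10)² = ((-1/15*(-20)/(1 - 30) + 63) - 10)² = ((-1/15*(-20)/(-29) + 63) - 10)² = ((-1/15*(-1/29)*(-20) + 63) - 10)² = ((-4/87 + 63) - 10)² = (5477/87 - 10)² = (4607/87)² = 21224449/7569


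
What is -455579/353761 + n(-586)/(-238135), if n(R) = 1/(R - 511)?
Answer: -119012767412244/92414434681295 ≈ -1.2878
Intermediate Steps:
n(R) = 1/(-511 + R)
-455579/353761 + n(-586)/(-238135) = -455579/353761 + 1/(-511 - 586*(-238135)) = -455579*1/353761 - 1/238135/(-1097) = -455579/353761 - 1/1097*(-1/238135) = -455579/353761 + 1/261234095 = -119012767412244/92414434681295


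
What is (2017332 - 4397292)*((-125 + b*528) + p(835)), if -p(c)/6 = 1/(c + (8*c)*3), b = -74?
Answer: 389474447456952/4175 ≈ 9.3287e+10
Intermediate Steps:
p(c) = -6/(25*c) (p(c) = -6/(c + (8*c)*3) = -6/(c + 24*c) = -6*1/(25*c) = -6/(25*c))
(2017332 - 4397292)*((-125 + b*528) + p(835)) = (2017332 - 4397292)*((-125 - 74*528) - 6/25/835) = -2379960*((-125 - 39072) - 6/25*1/835) = -2379960*(-39197 - 6/20875) = -2379960*(-818237381/20875) = 389474447456952/4175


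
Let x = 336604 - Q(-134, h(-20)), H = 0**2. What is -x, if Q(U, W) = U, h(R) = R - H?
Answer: -336738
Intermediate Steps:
H = 0
h(R) = R (h(R) = R - 1*0 = R + 0 = R)
x = 336738 (x = 336604 - 1*(-134) = 336604 + 134 = 336738)
-x = -1*336738 = -336738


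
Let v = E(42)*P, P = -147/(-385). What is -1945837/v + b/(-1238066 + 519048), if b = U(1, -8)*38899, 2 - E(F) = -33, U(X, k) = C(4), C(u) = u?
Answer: -7695016490669/52847823 ≈ -1.4561e+5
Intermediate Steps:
U(X, k) = 4
E(F) = 35 (E(F) = 2 - 1*(-33) = 2 + 33 = 35)
b = 155596 (b = 4*38899 = 155596)
P = 21/55 (P = -147*(-1/385) = 21/55 ≈ 0.38182)
v = 147/11 (v = 35*(21/55) = 147/11 ≈ 13.364)
-1945837/v + b/(-1238066 + 519048) = -1945837/147/11 + 155596/(-1238066 + 519048) = -1945837*11/147 + 155596/(-719018) = -21404207/147 + 155596*(-1/719018) = -21404207/147 - 77798/359509 = -7695016490669/52847823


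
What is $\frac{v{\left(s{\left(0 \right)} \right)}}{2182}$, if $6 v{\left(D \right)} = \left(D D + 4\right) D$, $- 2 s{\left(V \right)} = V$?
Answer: $0$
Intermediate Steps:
$s{\left(V \right)} = - \frac{V}{2}$
$v{\left(D \right)} = \frac{D \left(4 + D^{2}\right)}{6}$ ($v{\left(D \right)} = \frac{\left(D D + 4\right) D}{6} = \frac{\left(D^{2} + 4\right) D}{6} = \frac{\left(4 + D^{2}\right) D}{6} = \frac{D \left(4 + D^{2}\right)}{6}$)
$\frac{v{\left(s{\left(0 \right)} \right)}}{2182} = \frac{\frac{1}{6} \left(\left(- \frac{1}{2}\right) 0\right) \left(4 + \left(\left(- \frac{1}{2}\right) 0\right)^{2}\right)}{2182} = \frac{1}{6} \cdot 0 \left(4 + 0^{2}\right) \frac{1}{2182} = \frac{1}{6} \cdot 0 \left(4 + 0\right) \frac{1}{2182} = \frac{1}{6} \cdot 0 \cdot 4 \cdot \frac{1}{2182} = 0 \cdot \frac{1}{2182} = 0$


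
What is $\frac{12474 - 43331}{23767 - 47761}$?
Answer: $\frac{30857}{23994} \approx 1.286$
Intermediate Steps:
$\frac{12474 - 43331}{23767 - 47761} = - \frac{30857}{-23994} = \left(-30857\right) \left(- \frac{1}{23994}\right) = \frac{30857}{23994}$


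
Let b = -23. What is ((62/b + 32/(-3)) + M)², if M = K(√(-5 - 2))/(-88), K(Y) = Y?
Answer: 6583017169/36869184 + 461*I*√7/1518 ≈ 178.55 + 0.80349*I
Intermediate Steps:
M = -I*√7/88 (M = √(-5 - 2)/(-88) = √(-7)*(-1/88) = (I*√7)*(-1/88) = -I*√7/88 ≈ -0.030065*I)
((62/b + 32/(-3)) + M)² = ((62/(-23) + 32/(-3)) - I*√7/88)² = ((62*(-1/23) + 32*(-⅓)) - I*√7/88)² = ((-62/23 - 32/3) - I*√7/88)² = (-922/69 - I*√7/88)²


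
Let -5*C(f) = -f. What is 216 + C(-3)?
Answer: 1077/5 ≈ 215.40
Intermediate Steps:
C(f) = f/5 (C(f) = -(-1)*f/5 = f/5)
216 + C(-3) = 216 + (⅕)*(-3) = 216 - ⅗ = 1077/5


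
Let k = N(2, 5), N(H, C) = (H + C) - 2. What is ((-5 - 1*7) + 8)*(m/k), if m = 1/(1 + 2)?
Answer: -4/15 ≈ -0.26667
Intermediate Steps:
N(H, C) = -2 + C + H (N(H, C) = (C + H) - 2 = -2 + C + H)
k = 5 (k = -2 + 5 + 2 = 5)
m = 1/3 ≈ 0.33333
((-5 - 1*7) + 8)*(m/k) = ((-5 - 1*7) + 8)*((1/3)/5) = ((-5 - 7) + 8)*((1/3)*(1/5)) = (-12 + 8)*(1/15) = -4*1/15 = -4/15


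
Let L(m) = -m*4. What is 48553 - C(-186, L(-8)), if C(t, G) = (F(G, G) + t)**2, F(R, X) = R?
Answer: 24837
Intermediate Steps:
L(m) = -4*m
C(t, G) = (G + t)**2
48553 - C(-186, L(-8)) = 48553 - (-4*(-8) - 186)**2 = 48553 - (32 - 186)**2 = 48553 - 1*(-154)**2 = 48553 - 1*23716 = 48553 - 23716 = 24837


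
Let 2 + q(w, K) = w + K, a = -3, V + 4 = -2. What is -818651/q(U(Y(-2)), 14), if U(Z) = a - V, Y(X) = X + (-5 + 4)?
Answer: -818651/15 ≈ -54577.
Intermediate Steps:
V = -6 (V = -4 - 2 = -6)
Y(X) = -1 + X (Y(X) = X - 1 = -1 + X)
U(Z) = 3 (U(Z) = -3 - 1*(-6) = -3 + 6 = 3)
q(w, K) = -2 + K + w (q(w, K) = -2 + (w + K) = -2 + (K + w) = -2 + K + w)
-818651/q(U(Y(-2)), 14) = -818651/(-2 + 14 + 3) = -818651/15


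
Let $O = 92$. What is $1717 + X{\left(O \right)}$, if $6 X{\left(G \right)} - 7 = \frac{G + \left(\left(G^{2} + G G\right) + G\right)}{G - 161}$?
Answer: $\frac{10061}{6} \approx 1676.8$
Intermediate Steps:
$X{\left(G \right)} = \frac{7}{6} + \frac{2 G + 2 G^{2}}{6 \left(-161 + G\right)}$ ($X{\left(G \right)} = \frac{7}{6} + \frac{\left(G + \left(\left(G^{2} + G G\right) + G\right)\right) \frac{1}{G - 161}}{6} = \frac{7}{6} + \frac{\left(G + \left(\left(G^{2} + G^{2}\right) + G\right)\right) \frac{1}{-161 + G}}{6} = \frac{7}{6} + \frac{\left(G + \left(2 G^{2} + G\right)\right) \frac{1}{-161 + G}}{6} = \frac{7}{6} + \frac{\left(G + \left(G + 2 G^{2}\right)\right) \frac{1}{-161 + G}}{6} = \frac{7}{6} + \frac{\left(2 G + 2 G^{2}\right) \frac{1}{-161 + G}}{6} = \frac{7}{6} + \frac{\frac{1}{-161 + G} \left(2 G + 2 G^{2}\right)}{6} = \frac{7}{6} + \frac{2 G + 2 G^{2}}{6 \left(-161 + G\right)}$)
$1717 + X{\left(O \right)} = 1717 + \frac{-1127 + 2 \cdot 92^{2} + 9 \cdot 92}{6 \left(-161 + 92\right)} = 1717 + \frac{-1127 + 2 \cdot 8464 + 828}{6 \left(-69\right)} = 1717 + \frac{1}{6} \left(- \frac{1}{69}\right) \left(-1127 + 16928 + 828\right) = 1717 + \frac{1}{6} \left(- \frac{1}{69}\right) 16629 = 1717 - \frac{241}{6} = \frac{10061}{6}$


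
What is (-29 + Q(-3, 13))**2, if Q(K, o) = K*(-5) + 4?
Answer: 100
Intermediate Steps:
Q(K, o) = 4 - 5*K (Q(K, o) = -5*K + 4 = 4 - 5*K)
(-29 + Q(-3, 13))**2 = (-29 + (4 - 5*(-3)))**2 = (-29 + (4 + 15))**2 = (-29 + 19)**2 = (-10)**2 = 100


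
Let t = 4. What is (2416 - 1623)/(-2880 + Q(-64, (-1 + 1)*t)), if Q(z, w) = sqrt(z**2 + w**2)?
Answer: -793/2816 ≈ -0.28161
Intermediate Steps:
Q(z, w) = sqrt(w**2 + z**2)
(2416 - 1623)/(-2880 + Q(-64, (-1 + 1)*t)) = (2416 - 1623)/(-2880 + sqrt(((-1 + 1)*4)**2 + (-64)**2)) = 793/(-2880 + sqrt((0*4)**2 + 4096)) = 793/(-2880 + sqrt(0**2 + 4096)) = 793/(-2880 + sqrt(0 + 4096)) = 793/(-2880 + sqrt(4096)) = 793/(-2880 + 64) = 793/(-2816) = 793*(-1/2816) = -793/2816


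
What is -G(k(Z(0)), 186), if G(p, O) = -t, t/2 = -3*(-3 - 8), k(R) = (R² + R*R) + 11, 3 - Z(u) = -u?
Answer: 66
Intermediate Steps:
Z(u) = 3 + u (Z(u) = 3 - (-1)*u = 3 + u)
k(R) = 11 + 2*R² (k(R) = (R² + R²) + 11 = 2*R² + 11 = 11 + 2*R²)
t = 66 (t = 2*(-3*(-3 - 8)) = 2*(-3*(-11)) = 2*33 = 66)
G(p, O) = -66 (G(p, O) = -1*66 = -66)
-G(k(Z(0)), 186) = -1*(-66) = 66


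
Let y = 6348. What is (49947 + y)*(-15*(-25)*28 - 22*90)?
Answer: 479633400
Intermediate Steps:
(49947 + y)*(-15*(-25)*28 - 22*90) = (49947 + 6348)*(-15*(-25)*28 - 22*90) = 56295*(375*28 - 1980) = 56295*(10500 - 1980) = 56295*8520 = 479633400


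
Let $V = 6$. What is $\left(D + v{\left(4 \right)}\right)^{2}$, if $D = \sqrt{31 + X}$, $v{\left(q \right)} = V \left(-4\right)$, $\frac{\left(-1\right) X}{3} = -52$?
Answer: $\left(24 - \sqrt{187}\right)^{2} \approx 106.61$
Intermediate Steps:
$X = 156$ ($X = \left(-3\right) \left(-52\right) = 156$)
$v{\left(q \right)} = -24$ ($v{\left(q \right)} = 6 \left(-4\right) = -24$)
$D = \sqrt{187}$ ($D = \sqrt{31 + 156} = \sqrt{187} \approx 13.675$)
$\left(D + v{\left(4 \right)}\right)^{2} = \left(\sqrt{187} - 24\right)^{2} = \left(-24 + \sqrt{187}\right)^{2}$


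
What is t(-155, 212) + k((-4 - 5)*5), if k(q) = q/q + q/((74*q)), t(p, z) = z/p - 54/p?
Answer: -67/11470 ≈ -0.0058413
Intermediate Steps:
t(p, z) = -54/p + z/p
k(q) = 75/74 (k(q) = 1 + q*(1/(74*q)) = 1 + 1/74 = 75/74)
t(-155, 212) + k((-4 - 5)*5) = (-54 + 212)/(-155) + 75/74 = -1/155*158 + 75/74 = -158/155 + 75/74 = -67/11470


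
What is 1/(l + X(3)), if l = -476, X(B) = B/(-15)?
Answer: -5/2381 ≈ -0.0021000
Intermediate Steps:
X(B) = -B/15 (X(B) = B*(-1/15) = -B/15)
1/(l + X(3)) = 1/(-476 - 1/15*3) = 1/(-476 - ⅕) = 1/(-2381/5) = -5/2381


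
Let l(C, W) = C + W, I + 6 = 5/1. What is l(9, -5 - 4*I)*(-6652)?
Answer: -53216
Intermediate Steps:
I = -1 (I = -6 + 5/1 = -6 + 5*1 = -6 + 5 = -1)
l(9, -5 - 4*I)*(-6652) = (9 + (-5 - 4*(-1)))*(-6652) = (9 + (-5 + 4))*(-6652) = (9 - 1)*(-6652) = 8*(-6652) = -53216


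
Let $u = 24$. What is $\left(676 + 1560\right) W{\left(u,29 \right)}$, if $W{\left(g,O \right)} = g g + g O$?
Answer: $2844192$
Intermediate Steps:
$W{\left(g,O \right)} = g^{2} + O g$
$\left(676 + 1560\right) W{\left(u,29 \right)} = \left(676 + 1560\right) 24 \left(29 + 24\right) = 2236 \cdot 24 \cdot 53 = 2236 \cdot 1272 = 2844192$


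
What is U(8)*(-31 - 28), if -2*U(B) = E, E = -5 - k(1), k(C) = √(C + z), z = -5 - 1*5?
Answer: -295/2 - 177*I/2 ≈ -147.5 - 88.5*I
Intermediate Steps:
z = -10 (z = -5 - 5 = -10)
k(C) = √(-10 + C) (k(C) = √(C - 10) = √(-10 + C))
E = -5 - 3*I (E = -5 - √(-10 + 1) = -5 - √(-9) = -5 - 3*I ≈ -5.0 - 3.0*I)
U(B) = 5/2 + 3*I/2 (U(B) = -(-5 - 3*I)/2 = 5/2 + 3*I/2)
U(8)*(-31 - 28) = (5/2 + 3*I/2)*(-31 - 28) = (5/2 + 3*I/2)*(-59) = -295/2 - 177*I/2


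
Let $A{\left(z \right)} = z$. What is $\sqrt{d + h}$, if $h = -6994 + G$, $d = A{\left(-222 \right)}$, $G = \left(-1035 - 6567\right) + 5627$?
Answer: $i \sqrt{9191} \approx 95.87 i$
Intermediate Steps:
$G = -1975$ ($G = -7602 + 5627 = -1975$)
$d = -222$
$h = -8969$ ($h = -6994 - 1975 = -8969$)
$\sqrt{d + h} = \sqrt{-222 - 8969} = \sqrt{-9191} = i \sqrt{9191}$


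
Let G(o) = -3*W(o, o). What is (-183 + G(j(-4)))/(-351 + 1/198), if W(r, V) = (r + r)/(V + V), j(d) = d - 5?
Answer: 36828/69497 ≈ 0.52992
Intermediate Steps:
j(d) = -5 + d
W(r, V) = r/V (W(r, V) = (2*r)/((2*V)) = (2*r)*(1/(2*V)) = r/V)
G(o) = -3 (G(o) = -3*o/o = -3*1 = -3)
(-183 + G(j(-4)))/(-351 + 1/198) = (-183 - 3)/(-351 + 1/198) = -186/(-351 + 1/198) = -186/(-69497/198) = -186*(-198/69497) = 36828/69497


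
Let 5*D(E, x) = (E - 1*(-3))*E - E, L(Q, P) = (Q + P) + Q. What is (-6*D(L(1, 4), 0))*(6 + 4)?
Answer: -576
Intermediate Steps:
L(Q, P) = P + 2*Q (L(Q, P) = (P + Q) + Q = P + 2*Q)
D(E, x) = -E/5 + E*(3 + E)/5 (D(E, x) = ((E - 1*(-3))*E - E)/5 = ((E + 3)*E - E)/5 = ((3 + E)*E - E)/5 = (E*(3 + E) - E)/5 = (-E + E*(3 + E))/5 = -E/5 + E*(3 + E)/5)
(-6*D(L(1, 4), 0))*(6 + 4) = (-6*(4 + 2*1)*(2 + (4 + 2*1))/5)*(6 + 4) = -6*(4 + 2)*(2 + (4 + 2))/5*10 = -6*6*(2 + 6)/5*10 = -6*6*8/5*10 = -6*48/5*10 = -288/5*10 = -576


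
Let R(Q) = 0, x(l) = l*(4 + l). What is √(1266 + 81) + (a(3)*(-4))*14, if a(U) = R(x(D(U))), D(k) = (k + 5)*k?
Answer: √1347 ≈ 36.701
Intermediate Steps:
D(k) = k*(5 + k) (D(k) = (5 + k)*k = k*(5 + k))
a(U) = 0
√(1266 + 81) + (a(3)*(-4))*14 = √(1266 + 81) + (0*(-4))*14 = √1347 + 0*14 = √1347 + 0 = √1347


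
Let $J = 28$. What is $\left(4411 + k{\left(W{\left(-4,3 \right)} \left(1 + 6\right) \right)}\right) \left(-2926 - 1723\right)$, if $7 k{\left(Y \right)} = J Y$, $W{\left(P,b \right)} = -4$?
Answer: $-19986051$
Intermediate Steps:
$k{\left(Y \right)} = 4 Y$ ($k{\left(Y \right)} = \frac{28 Y}{7} = 4 Y$)
$\left(4411 + k{\left(W{\left(-4,3 \right)} \left(1 + 6\right) \right)}\right) \left(-2926 - 1723\right) = \left(4411 + 4 \left(- 4 \left(1 + 6\right)\right)\right) \left(-2926 - 1723\right) = \left(4411 + 4 \left(\left(-4\right) 7\right)\right) \left(-4649\right) = \left(4411 + 4 \left(-28\right)\right) \left(-4649\right) = \left(4411 - 112\right) \left(-4649\right) = 4299 \left(-4649\right) = -19986051$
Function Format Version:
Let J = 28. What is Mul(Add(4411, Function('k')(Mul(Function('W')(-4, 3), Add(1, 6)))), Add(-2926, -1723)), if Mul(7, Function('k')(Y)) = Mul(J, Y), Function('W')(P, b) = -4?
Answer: -19986051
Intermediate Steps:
Function('k')(Y) = Mul(4, Y) (Function('k')(Y) = Mul(Rational(1, 7), Mul(28, Y)) = Mul(4, Y))
Mul(Add(4411, Function('k')(Mul(Function('W')(-4, 3), Add(1, 6)))), Add(-2926, -1723)) = Mul(Add(4411, Mul(4, Mul(-4, Add(1, 6)))), Add(-2926, -1723)) = Mul(Add(4411, Mul(4, Mul(-4, 7))), -4649) = Mul(Add(4411, Mul(4, -28)), -4649) = Mul(Add(4411, -112), -4649) = Mul(4299, -4649) = -19986051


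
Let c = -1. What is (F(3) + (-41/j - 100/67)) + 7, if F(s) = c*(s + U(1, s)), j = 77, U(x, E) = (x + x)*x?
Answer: -129/5159 ≈ -0.025005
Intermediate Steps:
U(x, E) = 2*x**2 (U(x, E) = (2*x)*x = 2*x**2)
F(s) = -2 - s (F(s) = -(s + 2*1**2) = -(s + 2*1) = -(s + 2) = -(2 + s) = -2 - s)
(F(3) + (-41/j - 100/67)) + 7 = ((-2 - 1*3) + (-41/77 - 100/67)) + 7 = ((-2 - 3) + (-41*1/77 - 100*1/67)) + 7 = (-5 + (-41/77 - 100/67)) + 7 = (-5 - 10447/5159) + 7 = -36242/5159 + 7 = -129/5159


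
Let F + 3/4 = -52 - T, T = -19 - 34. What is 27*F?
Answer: 27/4 ≈ 6.7500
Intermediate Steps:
T = -53
F = ¼ (F = -¾ + (-52 - 1*(-53)) = -¾ + (-52 + 53) = -¾ + 1 = ¼ ≈ 0.25000)
27*F = 27*(¼) = 27/4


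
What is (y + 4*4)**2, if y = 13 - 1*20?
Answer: 81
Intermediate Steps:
y = -7 (y = 13 - 20 = -7)
(y + 4*4)**2 = (-7 + 4*4)**2 = (-7 + 16)**2 = 9**2 = 81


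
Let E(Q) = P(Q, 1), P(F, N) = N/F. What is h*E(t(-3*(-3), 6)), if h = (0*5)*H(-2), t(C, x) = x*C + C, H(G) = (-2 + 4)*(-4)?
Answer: 0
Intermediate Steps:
H(G) = -8 (H(G) = 2*(-4) = -8)
t(C, x) = C + C*x (t(C, x) = C*x + C = C + C*x)
h = 0 (h = (0*5)*(-8) = 0*(-8) = 0)
E(Q) = 1/Q
h*E(t(-3*(-3), 6)) = 0/(((-3*(-3))*(1 + 6))) = 0/((9*7)) = 0/63 = 0*(1/63) = 0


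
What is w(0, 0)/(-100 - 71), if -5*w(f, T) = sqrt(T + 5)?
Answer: sqrt(5)/855 ≈ 0.0026153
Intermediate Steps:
w(f, T) = -sqrt(5 + T)/5 (w(f, T) = -sqrt(T + 5)/5 = -sqrt(5 + T)/5)
w(0, 0)/(-100 - 71) = (-sqrt(5 + 0)/5)/(-100 - 71) = -sqrt(5)/5/(-171) = -sqrt(5)/5*(-1/171) = sqrt(5)/855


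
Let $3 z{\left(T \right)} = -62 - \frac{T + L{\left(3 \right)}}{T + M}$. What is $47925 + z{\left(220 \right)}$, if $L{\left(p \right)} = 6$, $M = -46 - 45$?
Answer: $\frac{18538751}{387} \approx 47904.0$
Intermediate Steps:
$M = -91$
$z{\left(T \right)} = - \frac{62}{3} - \frac{6 + T}{3 \left(-91 + T\right)}$ ($z{\left(T \right)} = \frac{-62 - \frac{T + 6}{T - 91}}{3} = \frac{-62 - \frac{6 + T}{-91 + T}}{3} = - \frac{62}{3} - \frac{6 + T}{3 \left(-91 + T\right)}$)
$47925 + z{\left(220 \right)} = 47925 + \frac{5636 - 13860}{3 \left(-91 + 220\right)} = 47925 + \frac{5636 - 13860}{3 \cdot 129} = 47925 + \frac{1}{3} \cdot \frac{1}{129} \left(-8224\right) = 47925 - \frac{8224}{387} = \frac{18538751}{387}$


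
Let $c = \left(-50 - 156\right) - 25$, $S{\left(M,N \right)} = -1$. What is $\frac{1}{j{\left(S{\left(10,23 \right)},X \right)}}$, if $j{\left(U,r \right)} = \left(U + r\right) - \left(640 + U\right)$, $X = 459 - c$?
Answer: $\frac{1}{50} \approx 0.02$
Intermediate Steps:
$c = -231$ ($c = -206 - 25 = -231$)
$X = 690$ ($X = 459 - -231 = 459 + 231 = 690$)
$j{\left(U,r \right)} = -640 + r$
$\frac{1}{j{\left(S{\left(10,23 \right)},X \right)}} = \frac{1}{-640 + 690} = \frac{1}{50}$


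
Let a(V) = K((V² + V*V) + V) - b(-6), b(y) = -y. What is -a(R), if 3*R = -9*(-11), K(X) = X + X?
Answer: -4416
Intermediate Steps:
K(X) = 2*X
R = 33 (R = (-9*(-11))/3 = (⅓)*99 = 33)
a(V) = -6 + 2*V + 4*V² (a(V) = 2*((V² + V*V) + V) - (-1)*(-6) = 2*((V² + V²) + V) - 1*6 = 2*(2*V² + V) - 6 = 2*(V + 2*V²) - 6 = (2*V + 4*V²) - 6 = -6 + 2*V + 4*V²)
-a(R) = -(-6 + 2*33*(1 + 2*33)) = -(-6 + 2*33*(1 + 66)) = -(-6 + 2*33*67) = -(-6 + 4422) = -1*4416 = -4416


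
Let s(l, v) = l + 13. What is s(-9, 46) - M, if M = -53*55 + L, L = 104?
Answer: 2815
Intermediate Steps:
s(l, v) = 13 + l
M = -2811 (M = -53*55 + 104 = -2915 + 104 = -2811)
s(-9, 46) - M = (13 - 9) - 1*(-2811) = 4 + 2811 = 2815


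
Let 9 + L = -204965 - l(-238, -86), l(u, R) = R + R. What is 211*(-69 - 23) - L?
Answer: 185390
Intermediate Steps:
l(u, R) = 2*R
L = -204802 (L = -9 + (-204965 - 2*(-86)) = -9 + (-204965 - 1*(-172)) = -9 + (-204965 + 172) = -9 - 204793 = -204802)
211*(-69 - 23) - L = 211*(-69 - 23) - 1*(-204802) = 211*(-92) + 204802 = -19412 + 204802 = 185390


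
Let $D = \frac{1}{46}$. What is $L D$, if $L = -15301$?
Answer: $- \frac{15301}{46} \approx -332.63$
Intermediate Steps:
$D = \frac{1}{46} \approx 0.021739$
$L D = \left(-15301\right) \frac{1}{46} = - \frac{15301}{46}$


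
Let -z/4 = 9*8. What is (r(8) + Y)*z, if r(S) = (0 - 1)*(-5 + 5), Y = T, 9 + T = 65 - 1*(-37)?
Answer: -26784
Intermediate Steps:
T = 93 (T = -9 + (65 - 1*(-37)) = -9 + (65 + 37) = -9 + 102 = 93)
Y = 93
r(S) = 0 (r(S) = -1*0 = 0)
z = -288 (z = -36*8 = -4*72 = -288)
(r(8) + Y)*z = (0 + 93)*(-288) = 93*(-288) = -26784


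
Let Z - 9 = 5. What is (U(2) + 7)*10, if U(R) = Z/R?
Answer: 140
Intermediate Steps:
Z = 14 (Z = 9 + 5 = 14)
U(R) = 14/R
(U(2) + 7)*10 = (14/2 + 7)*10 = (14*(½) + 7)*10 = (7 + 7)*10 = 14*10 = 140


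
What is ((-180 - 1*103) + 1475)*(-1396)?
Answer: -1664032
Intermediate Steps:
((-180 - 1*103) + 1475)*(-1396) = ((-180 - 103) + 1475)*(-1396) = (-283 + 1475)*(-1396) = 1192*(-1396) = -1664032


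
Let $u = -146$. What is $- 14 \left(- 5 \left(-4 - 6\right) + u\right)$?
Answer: $1344$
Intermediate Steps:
$- 14 \left(- 5 \left(-4 - 6\right) + u\right) = - 14 \left(- 5 \left(-4 - 6\right) - 146\right) = - 14 \left(\left(-5\right) \left(-10\right) - 146\right) = - 14 \left(50 - 146\right) = \left(-14\right) \left(-96\right) = 1344$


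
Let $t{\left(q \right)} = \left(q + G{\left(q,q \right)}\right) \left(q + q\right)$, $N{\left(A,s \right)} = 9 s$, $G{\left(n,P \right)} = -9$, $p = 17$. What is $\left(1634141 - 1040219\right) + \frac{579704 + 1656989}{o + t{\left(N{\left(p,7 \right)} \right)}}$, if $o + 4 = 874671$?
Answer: $\frac{523527255955}{881471} \approx 5.9392 \cdot 10^{5}$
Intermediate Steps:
$o = 874667$ ($o = -4 + 874671 = 874667$)
$t{\left(q \right)} = 2 q \left(-9 + q\right)$ ($t{\left(q \right)} = \left(q - 9\right) \left(q + q\right) = \left(-9 + q\right) 2 q = 2 q \left(-9 + q\right)$)
$\left(1634141 - 1040219\right) + \frac{579704 + 1656989}{o + t{\left(N{\left(p,7 \right)} \right)}} = \left(1634141 - 1040219\right) + \frac{579704 + 1656989}{874667 + 2 \cdot 9 \cdot 7 \left(-9 + 9 \cdot 7\right)} = 593922 + \frac{2236693}{874667 + 2 \cdot 63 \left(-9 + 63\right)} = 593922 + \frac{2236693}{874667 + 2 \cdot 63 \cdot 54} = 593922 + \frac{2236693}{874667 + 6804} = 593922 + \frac{2236693}{881471} = \frac{523527255955}{881471}$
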